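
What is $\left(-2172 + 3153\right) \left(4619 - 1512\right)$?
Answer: $3047967$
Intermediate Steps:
$\left(-2172 + 3153\right) \left(4619 - 1512\right) = 981 \cdot 3107 = 3047967$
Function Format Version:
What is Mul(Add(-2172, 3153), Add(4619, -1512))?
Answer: 3047967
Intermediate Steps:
Mul(Add(-2172, 3153), Add(4619, -1512)) = Mul(981, 3107) = 3047967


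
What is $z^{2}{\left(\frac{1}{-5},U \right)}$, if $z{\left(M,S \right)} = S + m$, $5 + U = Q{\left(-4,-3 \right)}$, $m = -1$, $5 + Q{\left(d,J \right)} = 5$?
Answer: $36$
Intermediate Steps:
$Q{\left(d,J \right)} = 0$ ($Q{\left(d,J \right)} = -5 + 5 = 0$)
$U = -5$ ($U = -5 + 0 = -5$)
$z{\left(M,S \right)} = -1 + S$ ($z{\left(M,S \right)} = S - 1 = -1 + S$)
$z^{2}{\left(\frac{1}{-5},U \right)} = \left(-1 - 5\right)^{2} = \left(-6\right)^{2} = 36$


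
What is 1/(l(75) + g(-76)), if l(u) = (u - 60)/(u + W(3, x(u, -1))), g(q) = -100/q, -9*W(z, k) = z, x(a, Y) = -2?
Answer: 4256/6455 ≈ 0.65933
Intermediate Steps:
W(z, k) = -z/9
l(u) = (-60 + u)/(-⅓ + u) (l(u) = (u - 60)/(u - ⅑*3) = (-60 + u)/(u - ⅓) = (-60 + u)/(-⅓ + u))
1/(l(75) + g(-76)) = 1/(3*(-60 + 75)/(-1 + 3*75) - 100/(-76)) = 1/(3*15/(-1 + 225) - 100*(-1/76)) = 1/(3*15/224 + 25/19) = 1/(3*(1/224)*15 + 25/19) = 1/(45/224 + 25/19) = 1/(6455/4256) = 4256/6455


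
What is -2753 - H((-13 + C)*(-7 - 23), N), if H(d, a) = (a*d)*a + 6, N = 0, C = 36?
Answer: -2759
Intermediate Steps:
H(d, a) = 6 + d*a² (H(d, a) = d*a² + 6 = 6 + d*a²)
-2753 - H((-13 + C)*(-7 - 23), N) = -2753 - (6 + ((-13 + 36)*(-7 - 23))*0²) = -2753 - (6 + (23*(-30))*0) = -2753 - (6 - 690*0) = -2753 - (6 + 0) = -2753 - 1*6 = -2753 - 6 = -2759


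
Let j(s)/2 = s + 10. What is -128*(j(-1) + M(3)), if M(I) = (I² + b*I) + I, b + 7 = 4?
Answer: -2688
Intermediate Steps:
b = -3 (b = -7 + 4 = -3)
j(s) = 20 + 2*s (j(s) = 2*(s + 10) = 2*(10 + s) = 20 + 2*s)
M(I) = I² - 2*I (M(I) = (I² - 3*I) + I = I² - 2*I)
-128*(j(-1) + M(3)) = -128*((20 + 2*(-1)) + 3*(-2 + 3)) = -128*((20 - 2) + 3*1) = -128*(18 + 3) = -128*21 = -2688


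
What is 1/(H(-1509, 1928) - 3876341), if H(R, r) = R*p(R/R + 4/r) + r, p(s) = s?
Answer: -482/1868195913 ≈ -2.5800e-7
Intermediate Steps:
H(R, r) = r + R*(1 + 4/r) (H(R, r) = R*(R/R + 4/r) + r = R*(1 + 4/r) + r = r + R*(1 + 4/r))
1/(H(-1509, 1928) - 3876341) = 1/((-1509 + 1928 + 4*(-1509)/1928) - 3876341) = 1/((-1509 + 1928 + 4*(-1509)*(1/1928)) - 3876341) = 1/((-1509 + 1928 - 1509/482) - 3876341) = 1/(200449/482 - 3876341) = 1/(-1868195913/482) = -482/1868195913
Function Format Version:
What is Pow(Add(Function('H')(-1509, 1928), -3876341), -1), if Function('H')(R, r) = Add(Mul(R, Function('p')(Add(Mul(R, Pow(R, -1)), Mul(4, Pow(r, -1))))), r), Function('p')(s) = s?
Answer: Rational(-482, 1868195913) ≈ -2.5800e-7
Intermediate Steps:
Function('H')(R, r) = Add(r, Mul(R, Add(1, Mul(4, Pow(r, -1))))) (Function('H')(R, r) = Add(Mul(R, Add(Mul(R, Pow(R, -1)), Mul(4, Pow(r, -1)))), r) = Add(Mul(R, Add(1, Mul(4, Pow(r, -1)))), r) = Add(r, Mul(R, Add(1, Mul(4, Pow(r, -1))))))
Pow(Add(Function('H')(-1509, 1928), -3876341), -1) = Pow(Add(Add(-1509, 1928, Mul(4, -1509, Pow(1928, -1))), -3876341), -1) = Pow(Add(Add(-1509, 1928, Mul(4, -1509, Rational(1, 1928))), -3876341), -1) = Pow(Add(Add(-1509, 1928, Rational(-1509, 482)), -3876341), -1) = Pow(Add(Rational(200449, 482), -3876341), -1) = Pow(Rational(-1868195913, 482), -1) = Rational(-482, 1868195913)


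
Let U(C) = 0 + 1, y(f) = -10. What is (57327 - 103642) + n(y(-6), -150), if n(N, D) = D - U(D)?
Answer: -46466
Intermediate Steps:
U(C) = 1
n(N, D) = -1 + D (n(N, D) = D - 1*1 = D - 1 = -1 + D)
(57327 - 103642) + n(y(-6), -150) = (57327 - 103642) + (-1 - 150) = -46315 - 151 = -46466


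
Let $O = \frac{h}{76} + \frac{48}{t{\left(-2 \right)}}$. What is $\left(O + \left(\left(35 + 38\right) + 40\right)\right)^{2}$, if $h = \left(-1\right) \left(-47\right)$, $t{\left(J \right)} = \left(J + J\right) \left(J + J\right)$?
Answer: $\frac{78552769}{5776} \approx 13600.0$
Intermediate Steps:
$t{\left(J \right)} = 4 J^{2}$ ($t{\left(J \right)} = 2 J 2 J = 4 J^{2}$)
$h = 47$
$O = \frac{275}{76}$ ($O = \frac{47}{76} + \frac{48}{4 \left(-2\right)^{2}} = 47 \cdot \frac{1}{76} + \frac{48}{4 \cdot 4} = \frac{47}{76} + \frac{48}{16} = \frac{47}{76} + 48 \cdot \frac{1}{16} = \frac{47}{76} + 3 = \frac{275}{76} \approx 3.6184$)
$\left(O + \left(\left(35 + 38\right) + 40\right)\right)^{2} = \left(\frac{275}{76} + \left(\left(35 + 38\right) + 40\right)\right)^{2} = \left(\frac{275}{76} + \left(73 + 40\right)\right)^{2} = \left(\frac{275}{76} + 113\right)^{2} = \left(\frac{8863}{76}\right)^{2} = \frac{78552769}{5776}$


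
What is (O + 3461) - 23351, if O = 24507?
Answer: 4617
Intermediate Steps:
(O + 3461) - 23351 = (24507 + 3461) - 23351 = 27968 - 23351 = 4617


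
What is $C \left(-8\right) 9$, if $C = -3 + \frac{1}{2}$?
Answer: $180$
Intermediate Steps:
$C = - \frac{5}{2}$ ($C = -3 + \frac{1}{2} = - \frac{5}{2} \approx -2.5$)
$C \left(-8\right) 9 = \left(- \frac{5}{2}\right) \left(-8\right) 9 = 20 \cdot 9 = 180$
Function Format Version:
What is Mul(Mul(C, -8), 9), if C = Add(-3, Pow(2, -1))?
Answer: 180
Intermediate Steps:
C = Rational(-5, 2) (C = Add(-3, Rational(1, 2)) = Rational(-5, 2) ≈ -2.5000)
Mul(Mul(C, -8), 9) = Mul(Mul(Rational(-5, 2), -8), 9) = Mul(20, 9) = 180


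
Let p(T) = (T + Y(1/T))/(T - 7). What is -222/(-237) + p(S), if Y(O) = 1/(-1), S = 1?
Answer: 74/79 ≈ 0.93671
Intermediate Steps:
Y(O) = -1 (Y(O) = 1*(-1) = -1)
p(T) = (-1 + T)/(-7 + T) (p(T) = (T - 1)/(T - 7) = (-1 + T)/(-7 + T))
-222/(-237) + p(S) = -222/(-237) + (-1 + 1)/(-7 + 1) = -222*(-1/237) + 0/(-6) = 74/79 - ⅙*0 = 74/79 + 0 = 74/79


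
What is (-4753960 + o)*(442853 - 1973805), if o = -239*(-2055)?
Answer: 6526165149880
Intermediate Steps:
o = 491145
(-4753960 + o)*(442853 - 1973805) = (-4753960 + 491145)*(442853 - 1973805) = -4262815*(-1530952) = 6526165149880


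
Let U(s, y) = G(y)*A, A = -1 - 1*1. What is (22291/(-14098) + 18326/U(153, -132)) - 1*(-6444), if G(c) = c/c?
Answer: -38354753/14098 ≈ -2720.6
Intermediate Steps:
A = -2 (A = -1 - 1 = -2)
G(c) = 1
U(s, y) = -2 (U(s, y) = 1*(-2) = -2)
(22291/(-14098) + 18326/U(153, -132)) - 1*(-6444) = (22291/(-14098) + 18326/(-2)) - 1*(-6444) = (22291*(-1/14098) + 18326*(-½)) + 6444 = (-22291/14098 - 9163) + 6444 = -129202265/14098 + 6444 = -38354753/14098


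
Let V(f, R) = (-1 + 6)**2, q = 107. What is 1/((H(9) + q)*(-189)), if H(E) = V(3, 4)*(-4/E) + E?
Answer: -1/19824 ≈ -5.0444e-5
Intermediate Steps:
V(f, R) = 25 (V(f, R) = 5**2 = 25)
H(E) = E - 100/E (H(E) = 25*(-4/E) + E = -100/E + E = E - 100/E)
1/((H(9) + q)*(-189)) = 1/(((9 - 100/9) + 107)*(-189)) = -1/189/((9 - 100*1/9) + 107) = -1/189/((9 - 100/9) + 107) = -1/189/(-19/9 + 107) = -1/189/(944/9) = (9/944)*(-1/189) = -1/19824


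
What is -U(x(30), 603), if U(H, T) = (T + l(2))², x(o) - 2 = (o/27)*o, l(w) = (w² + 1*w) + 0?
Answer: -370881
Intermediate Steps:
l(w) = w + w² (l(w) = (w² + w) + 0 = (w + w²) + 0 = w + w²)
x(o) = 2 + o²/27 (x(o) = 2 + (o/27)*o = 2 + o²/27)
U(H, T) = (6 + T)² (U(H, T) = (T + 2*(1 + 2))² = (T + 2*3)² = (T + 6)² = (6 + T)²)
-U(x(30), 603) = -(6 + 603)² = -1*609² = -1*370881 = -370881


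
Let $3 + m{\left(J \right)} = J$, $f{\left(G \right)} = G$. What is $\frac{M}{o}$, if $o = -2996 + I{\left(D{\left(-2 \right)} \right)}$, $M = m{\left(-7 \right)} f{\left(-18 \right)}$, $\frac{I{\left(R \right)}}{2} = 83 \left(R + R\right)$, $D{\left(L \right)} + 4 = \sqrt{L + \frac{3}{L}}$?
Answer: $- \frac{6486}{159023} - \frac{249 i \sqrt{14}}{159023} \approx -0.040787 - 0.0058587 i$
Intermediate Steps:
$D{\left(L \right)} = -4 + \sqrt{L + \frac{3}{L}}$
$m{\left(J \right)} = -3 + J$
$I{\left(R \right)} = 332 R$ ($I{\left(R \right)} = 2 \cdot 83 \left(R + R\right) = 2 \cdot 83 \cdot 2 R = 2 \cdot 166 R = 332 R$)
$M = 180$ ($M = \left(-3 - 7\right) \left(-18\right) = \left(-10\right) \left(-18\right) = 180$)
$o = -4324 + 166 i \sqrt{14}$ ($o = -2996 + 332 \left(-4 + \sqrt{-2 + \frac{3}{-2}}\right) = -2996 + 332 \left(-4 + \sqrt{-2 + 3 \left(- \frac{1}{2}\right)}\right) = -2996 + 332 \left(-4 + \sqrt{-2 - \frac{3}{2}}\right) = -2996 + 332 \left(-4 + \sqrt{- \frac{7}{2}}\right) = -2996 + 332 \left(-4 + \frac{i \sqrt{14}}{2}\right) = -2996 - \left(1328 - 166 i \sqrt{14}\right) = -4324 + 166 i \sqrt{14} \approx -4324.0 + 621.12 i$)
$\frac{M}{o} = \frac{180}{-4324 + 166 i \sqrt{14}}$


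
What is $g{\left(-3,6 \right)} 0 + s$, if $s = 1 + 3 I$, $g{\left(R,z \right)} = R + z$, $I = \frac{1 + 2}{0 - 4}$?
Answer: $- \frac{5}{4} \approx -1.25$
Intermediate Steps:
$I = - \frac{3}{4}$ ($I = \frac{3}{-4} = 3 \left(- \frac{1}{4}\right) = - \frac{3}{4} \approx -0.75$)
$s = - \frac{5}{4}$ ($s = 1 + 3 \left(- \frac{3}{4}\right) = 1 - \frac{9}{4} = - \frac{5}{4} \approx -1.25$)
$g{\left(-3,6 \right)} 0 + s = \left(-3 + 6\right) 0 - \frac{5}{4} = 3 \cdot 0 - \frac{5}{4} = 0 - \frac{5}{4} = - \frac{5}{4}$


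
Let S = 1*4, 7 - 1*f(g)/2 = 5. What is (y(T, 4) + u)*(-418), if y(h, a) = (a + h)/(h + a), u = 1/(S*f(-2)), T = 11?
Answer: -3553/8 ≈ -444.13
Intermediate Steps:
f(g) = 4 (f(g) = 14 - 2*5 = 14 - 10 = 4)
S = 4
u = 1/16 (u = 1/(4*4) = 1/16 ≈ 0.062500)
y(h, a) = 1 (y(h, a) = (a + h)/(a + h) = 1)
(y(T, 4) + u)*(-418) = (1 + 1/16)*(-418) = (17/16)*(-418) = -3553/8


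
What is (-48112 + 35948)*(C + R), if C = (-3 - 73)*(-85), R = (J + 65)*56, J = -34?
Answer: -99696144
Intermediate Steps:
R = 1736 (R = (-34 + 65)*56 = 31*56 = 1736)
C = 6460 (C = -76*(-85) = 6460)
(-48112 + 35948)*(C + R) = (-48112 + 35948)*(6460 + 1736) = -12164*8196 = -99696144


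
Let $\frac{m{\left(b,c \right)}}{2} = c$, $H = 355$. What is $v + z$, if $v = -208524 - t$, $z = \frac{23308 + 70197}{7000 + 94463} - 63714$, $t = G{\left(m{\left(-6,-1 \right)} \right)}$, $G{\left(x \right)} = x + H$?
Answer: $- \frac{27657807128}{101463} \approx -2.7259 \cdot 10^{5}$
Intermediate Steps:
$m{\left(b,c \right)} = 2 c$
$G{\left(x \right)} = 355 + x$ ($G{\left(x \right)} = x + 355 = 355 + x$)
$t = 353$ ($t = 355 + 2 \left(-1\right) = 355 - 2 = 353$)
$z = - \frac{6464520077}{101463}$ ($z = \frac{93505}{101463} - 63714 = - \frac{6464520077}{101463} \approx -63713.0$)
$v = -208877$ ($v = -208524 - 353 = -208877$)
$v + z = -208877 - \frac{6464520077}{101463} = - \frac{27657807128}{101463}$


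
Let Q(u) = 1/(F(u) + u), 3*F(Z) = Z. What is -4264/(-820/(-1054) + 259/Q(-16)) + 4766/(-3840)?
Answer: -3935216023/8384949120 ≈ -0.46932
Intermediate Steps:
F(Z) = Z/3
Q(u) = 3/(4*u) (Q(u) = 1/(u/3 + u) = 1/(4*u/3) = 3/(4*u))
-4264/(-820/(-1054) + 259/Q(-16)) + 4766/(-3840) = -4264/(-820/(-1054) + 259/(((¾)/(-16)))) + 4766/(-3840) = -4264/(-820*(-1/1054) + 259/(((¾)*(-1/16)))) + 4766*(-1/3840) = -4264/(410/527 + 259/(-3/64)) - 2383/1920 = -4264/(410/527 + 259*(-64/3)) - 2383/1920 = -4264/(410/527 - 16576/3) - 2383/1920 = -4264/(-8734322/1581) - 2383/1920 = -4264*(-1581/8734322) - 2383/1920 = 3370692/4367161 - 2383/1920 = -3935216023/8384949120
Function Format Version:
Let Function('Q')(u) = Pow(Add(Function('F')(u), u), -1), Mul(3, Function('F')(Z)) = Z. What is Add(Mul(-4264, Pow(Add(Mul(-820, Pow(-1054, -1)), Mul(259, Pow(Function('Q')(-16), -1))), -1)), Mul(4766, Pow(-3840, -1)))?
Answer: Rational(-3935216023, 8384949120) ≈ -0.46932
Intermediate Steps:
Function('F')(Z) = Mul(Rational(1, 3), Z)
Function('Q')(u) = Mul(Rational(3, 4), Pow(u, -1)) (Function('Q')(u) = Pow(Add(Mul(Rational(1, 3), u), u), -1) = Pow(Mul(Rational(4, 3), u), -1) = Mul(Rational(3, 4), Pow(u, -1)))
Add(Mul(-4264, Pow(Add(Mul(-820, Pow(-1054, -1)), Mul(259, Pow(Function('Q')(-16), -1))), -1)), Mul(4766, Pow(-3840, -1))) = Add(Mul(-4264, Pow(Add(Mul(-820, Pow(-1054, -1)), Mul(259, Pow(Mul(Rational(3, 4), Pow(-16, -1)), -1))), -1)), Mul(4766, Pow(-3840, -1))) = Add(Mul(-4264, Pow(Add(Mul(-820, Rational(-1, 1054)), Mul(259, Pow(Mul(Rational(3, 4), Rational(-1, 16)), -1))), -1)), Mul(4766, Rational(-1, 3840))) = Add(Mul(-4264, Pow(Add(Rational(410, 527), Mul(259, Pow(Rational(-3, 64), -1))), -1)), Rational(-2383, 1920)) = Add(Mul(-4264, Pow(Add(Rational(410, 527), Mul(259, Rational(-64, 3))), -1)), Rational(-2383, 1920)) = Add(Mul(-4264, Pow(Add(Rational(410, 527), Rational(-16576, 3)), -1)), Rational(-2383, 1920)) = Add(Mul(-4264, Pow(Rational(-8734322, 1581), -1)), Rational(-2383, 1920)) = Add(Mul(-4264, Rational(-1581, 8734322)), Rational(-2383, 1920)) = Add(Rational(3370692, 4367161), Rational(-2383, 1920)) = Rational(-3935216023, 8384949120)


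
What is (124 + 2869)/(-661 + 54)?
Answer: -2993/607 ≈ -4.9308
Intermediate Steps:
(124 + 2869)/(-661 + 54) = 2993/(-607) = 2993*(-1/607) = -2993/607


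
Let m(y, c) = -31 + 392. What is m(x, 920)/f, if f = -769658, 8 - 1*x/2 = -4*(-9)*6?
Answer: -361/769658 ≈ -0.00046904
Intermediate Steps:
x = -416 (x = 16 - 2*(-4*(-9))*6 = 16 - 72*6 = 16 - 2*216 = 16 - 432 = -416)
m(y, c) = 361
m(x, 920)/f = 361/(-769658) = 361*(-1/769658) = -361/769658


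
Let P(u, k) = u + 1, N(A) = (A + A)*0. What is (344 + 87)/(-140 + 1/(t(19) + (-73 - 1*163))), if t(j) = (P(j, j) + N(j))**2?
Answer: -70684/22959 ≈ -3.0787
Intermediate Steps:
N(A) = 0 (N(A) = (2*A)*0 = 0)
P(u, k) = 1 + u
t(j) = (1 + j)**2 (t(j) = ((1 + j) + 0)**2 = (1 + j)**2)
(344 + 87)/(-140 + 1/(t(19) + (-73 - 1*163))) = (344 + 87)/(-140 + 1/((1 + 19)**2 + (-73 - 1*163))) = 431/(-140 + 1/(20**2 + (-73 - 163))) = 431/(-140 + 1/(400 - 236)) = 431/(-140 + 1/164) = 431/(-22959/164) = 431*(-164/22959) = -70684/22959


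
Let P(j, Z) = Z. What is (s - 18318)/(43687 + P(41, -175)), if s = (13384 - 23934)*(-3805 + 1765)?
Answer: 3583947/7252 ≈ 494.20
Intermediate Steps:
s = 21522000 (s = -10550*(-2040) = 21522000)
(s - 18318)/(43687 + P(41, -175)) = (21522000 - 18318)/(43687 - 175) = 21503682/43512 = 21503682*(1/43512) = 3583947/7252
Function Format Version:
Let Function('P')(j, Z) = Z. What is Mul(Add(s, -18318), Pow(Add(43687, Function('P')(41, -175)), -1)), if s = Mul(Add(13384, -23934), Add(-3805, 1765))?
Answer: Rational(3583947, 7252) ≈ 494.20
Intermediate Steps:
s = 21522000 (s = Mul(-10550, -2040) = 21522000)
Mul(Add(s, -18318), Pow(Add(43687, Function('P')(41, -175)), -1)) = Mul(Add(21522000, -18318), Pow(Add(43687, -175), -1)) = Mul(21503682, Pow(43512, -1)) = Mul(21503682, Rational(1, 43512)) = Rational(3583947, 7252)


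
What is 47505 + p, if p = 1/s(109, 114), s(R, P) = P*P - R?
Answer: 612196936/12887 ≈ 47505.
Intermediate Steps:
s(R, P) = P**2 - R
p = 1/12887 (p = 1/(114**2 - 1*109) = 1/(12996 - 109) = 1/12887 ≈ 7.7598e-5)
47505 + p = 47505 + 1/12887 = 612196936/12887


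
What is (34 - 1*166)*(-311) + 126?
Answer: 41178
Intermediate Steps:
(34 - 1*166)*(-311) + 126 = (34 - 166)*(-311) + 126 = -132*(-311) + 126 = 41052 + 126 = 41178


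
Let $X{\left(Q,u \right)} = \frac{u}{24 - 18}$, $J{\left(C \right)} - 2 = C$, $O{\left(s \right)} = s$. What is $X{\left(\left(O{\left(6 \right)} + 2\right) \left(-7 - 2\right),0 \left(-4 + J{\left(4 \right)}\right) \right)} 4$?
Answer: $0$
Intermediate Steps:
$J{\left(C \right)} = 2 + C$
$X{\left(Q,u \right)} = \frac{u}{6}$
$X{\left(\left(O{\left(6 \right)} + 2\right) \left(-7 - 2\right),0 \left(-4 + J{\left(4 \right)}\right) \right)} 4 = \frac{0 \left(-4 + \left(2 + 4\right)\right)}{6} \cdot 4 = \frac{0 \left(-4 + 6\right)}{6} \cdot 4 = \frac{0 \cdot 2}{6} \cdot 4 = \frac{1}{6} \cdot 0 \cdot 4 = 0 \cdot 4 = 0$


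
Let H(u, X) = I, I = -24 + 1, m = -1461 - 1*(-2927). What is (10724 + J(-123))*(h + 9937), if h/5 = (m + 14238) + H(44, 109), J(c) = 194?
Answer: 964517956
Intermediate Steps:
m = 1466 (m = -1461 + 2927 = 1466)
I = -23
H(u, X) = -23
h = 78405 (h = 5*((1466 + 14238) - 23) = 5*(15704 - 23) = 5*15681 = 78405)
(10724 + J(-123))*(h + 9937) = (10724 + 194)*(78405 + 9937) = 10918*88342 = 964517956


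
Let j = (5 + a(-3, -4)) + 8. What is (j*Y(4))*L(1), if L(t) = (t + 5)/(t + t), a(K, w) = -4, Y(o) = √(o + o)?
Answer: 54*√2 ≈ 76.368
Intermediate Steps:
Y(o) = √2*√o (Y(o) = √(2*o) = √2*√o)
L(t) = (5 + t)/(2*t) (L(t) = (5 + t)/((2*t)) = (5 + t)*(1/(2*t)) = (5 + t)/(2*t))
j = 9 (j = (5 - 4) + 8 = 1 + 8 = 9)
(j*Y(4))*L(1) = (9*(√2*√4))*((½)*(5 + 1)/1) = (9*(√2*2))*((½)*1*6) = (9*(2*√2))*3 = (18*√2)*3 = 54*√2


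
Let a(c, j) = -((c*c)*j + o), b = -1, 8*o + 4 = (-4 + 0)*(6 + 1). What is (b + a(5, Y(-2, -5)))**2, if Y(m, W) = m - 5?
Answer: 31684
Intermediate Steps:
o = -4 (o = -1/2 + ((-4 + 0)*(6 + 1))/8 = -1/2 + (-4*7)/8 = -1/2 + (1/8)*(-28) = -1/2 - 7/2 = -4)
Y(m, W) = -5 + m
a(c, j) = 4 - j*c**2 (a(c, j) = -((c*c)*j - 4) = -(c**2*j - 4) = -(j*c**2 - 4) = -(-4 + j*c**2) = 4 - j*c**2)
(b + a(5, Y(-2, -5)))**2 = (-1 + (4 - 1*(-5 - 2)*5**2))**2 = (-1 + (4 - 1*(-7)*25))**2 = (-1 + (4 + 175))**2 = (-1 + 179)**2 = 178**2 = 31684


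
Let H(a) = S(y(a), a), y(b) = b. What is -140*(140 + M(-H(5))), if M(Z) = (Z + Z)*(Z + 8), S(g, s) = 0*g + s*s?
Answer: -138600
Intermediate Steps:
S(g, s) = s² (S(g, s) = 0 + s² = s²)
H(a) = a²
M(Z) = 2*Z*(8 + Z) (M(Z) = (2*Z)*(8 + Z) = 2*Z*(8 + Z))
-140*(140 + M(-H(5))) = -140*(140 + 2*(-1*5²)*(8 - 1*5²)) = -140*(140 + 2*(-1*25)*(8 - 1*25)) = -140*(140 + 2*(-25)*(8 - 25)) = -140*(140 + 2*(-25)*(-17)) = -140*(140 + 850) = -140*990 = -138600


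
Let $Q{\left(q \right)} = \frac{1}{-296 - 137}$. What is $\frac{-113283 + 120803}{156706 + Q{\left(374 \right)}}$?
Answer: $\frac{3256160}{67853697} \approx 0.047988$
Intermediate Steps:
$Q{\left(q \right)} = - \frac{1}{433}$ ($Q{\left(q \right)} = \frac{1}{-433} = - \frac{1}{433}$)
$\frac{-113283 + 120803}{156706 + Q{\left(374 \right)}} = \frac{-113283 + 120803}{156706 - \frac{1}{433}} = \frac{7520}{\frac{67853697}{433}} = 7520 \cdot \frac{433}{67853697} = \frac{3256160}{67853697}$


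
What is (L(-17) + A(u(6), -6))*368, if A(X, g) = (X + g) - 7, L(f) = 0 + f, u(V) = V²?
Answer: 2208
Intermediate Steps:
L(f) = f
A(X, g) = -7 + X + g
(L(-17) + A(u(6), -6))*368 = (-17 + (-7 + 6² - 6))*368 = (-17 + (-7 + 36 - 6))*368 = (-17 + 23)*368 = 6*368 = 2208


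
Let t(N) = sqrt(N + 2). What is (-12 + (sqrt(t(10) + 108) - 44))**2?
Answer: (56 - sqrt(2)*sqrt(54 + sqrt(3)))**2 ≈ 2065.0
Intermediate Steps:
t(N) = sqrt(2 + N)
(-12 + (sqrt(t(10) + 108) - 44))**2 = (-12 + (sqrt(sqrt(2 + 10) + 108) - 44))**2 = (-12 + (sqrt(sqrt(12) + 108) - 44))**2 = (-12 + (sqrt(2*sqrt(3) + 108) - 44))**2 = (-12 + (sqrt(108 + 2*sqrt(3)) - 44))**2 = (-12 + (-44 + sqrt(108 + 2*sqrt(3))))**2 = (-56 + sqrt(108 + 2*sqrt(3)))**2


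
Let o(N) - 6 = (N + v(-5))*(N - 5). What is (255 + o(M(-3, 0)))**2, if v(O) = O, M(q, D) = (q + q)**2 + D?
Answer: 1493284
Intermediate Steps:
M(q, D) = D + 4*q**2 (M(q, D) = (2*q)**2 + D = 4*q**2 + D = D + 4*q**2)
o(N) = 6 + (-5 + N)**2 (o(N) = 6 + (N - 5)*(N - 5) = 6 + (-5 + N)*(-5 + N) = 6 + (-5 + N)**2)
(255 + o(M(-3, 0)))**2 = (255 + (31 + (0 + 4*(-3)**2)**2 - 10*(0 + 4*(-3)**2)))**2 = (255 + (31 + (0 + 4*9)**2 - 10*(0 + 4*9)))**2 = (255 + (31 + (0 + 36)**2 - 10*(0 + 36)))**2 = (255 + (31 + 36**2 - 10*36))**2 = (255 + (31 + 1296 - 360))**2 = (255 + 967)**2 = 1222**2 = 1493284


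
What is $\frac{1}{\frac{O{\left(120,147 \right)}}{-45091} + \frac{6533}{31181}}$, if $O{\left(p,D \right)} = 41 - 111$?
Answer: $\frac{1405982471}{296762173} \approx 4.7377$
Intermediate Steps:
$O{\left(p,D \right)} = -70$ ($O{\left(p,D \right)} = 41 - 111 = -70$)
$\frac{1}{\frac{O{\left(120,147 \right)}}{-45091} + \frac{6533}{31181}} = \frac{1}{- \frac{70}{-45091} + \frac{6533}{31181}} = \frac{1}{\left(-70\right) \left(- \frac{1}{45091}\right) + 6533 \cdot \frac{1}{31181}} = \frac{1}{\frac{70}{45091} + \frac{6533}{31181}} = \frac{1}{\frac{296762173}{1405982471}} = \frac{1405982471}{296762173}$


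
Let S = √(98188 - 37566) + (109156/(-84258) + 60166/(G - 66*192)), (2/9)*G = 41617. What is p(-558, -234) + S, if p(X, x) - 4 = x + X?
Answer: -1289656502138/1634647329 + √60622 ≈ -542.74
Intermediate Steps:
G = 374553/2 (G = (9/2)*41617 = 374553/2 ≈ 1.8728e+5)
p(X, x) = 4 + X + x (p(X, x) = 4 + (x + X) = 4 + (X + x) = 4 + X + x)
S = -1554406886/1634647329 + √60622 (S = √(98188 - 37566) + (109156/(-84258) + 60166/(374553/2 - 66*192)) = √60622 + (109156*(-1/84258) + 60166/(374553/2 - 12672)) = √60622 + (-54578/42129 + 60166/(349209/2)) = √60622 + (-54578/42129 + 60166*(2/349209)) = √60622 + (-54578/42129 + 120332/349209) = √60622 - 1554406886/1634647329 = -1554406886/1634647329 + √60622 ≈ 245.26)
p(-558, -234) + S = (4 - 558 - 234) + (-1554406886/1634647329 + √60622) = -788 + (-1554406886/1634647329 + √60622) = -1289656502138/1634647329 + √60622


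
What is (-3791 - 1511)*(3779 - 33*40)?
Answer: -13037618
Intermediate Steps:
(-3791 - 1511)*(3779 - 33*40) = -5302*(3779 - 1320) = -5302*2459 = -13037618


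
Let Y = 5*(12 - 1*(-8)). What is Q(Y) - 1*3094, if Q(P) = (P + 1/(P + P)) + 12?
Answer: -596399/200 ≈ -2982.0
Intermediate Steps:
Y = 100 (Y = 5*(12 + 8) = 5*20 = 100)
Q(P) = 12 + P + 1/(2*P) (Q(P) = (P + 1/(2*P)) + 12 = 12 + P + 1/(2*P))
Q(Y) - 1*3094 = (12 + 100 + (1/2)/100) - 1*3094 = (12 + 100 + (1/2)*(1/100)) - 3094 = (12 + 100 + 1/200) - 3094 = 22401/200 - 3094 = -596399/200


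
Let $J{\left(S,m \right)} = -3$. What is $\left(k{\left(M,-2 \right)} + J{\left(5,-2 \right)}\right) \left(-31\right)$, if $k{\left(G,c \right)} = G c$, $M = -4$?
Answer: $-155$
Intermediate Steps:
$\left(k{\left(M,-2 \right)} + J{\left(5,-2 \right)}\right) \left(-31\right) = \left(\left(-4\right) \left(-2\right) - 3\right) \left(-31\right) = \left(8 - 3\right) \left(-31\right) = 5 \left(-31\right) = -155$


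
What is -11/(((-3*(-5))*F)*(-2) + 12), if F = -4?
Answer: -1/12 ≈ -0.083333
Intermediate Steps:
-11/(((-3*(-5))*F)*(-2) + 12) = -11/((-3*(-5)*(-4))*(-2) + 12) = -11/((15*(-4))*(-2) + 12) = -11/(-60*(-2) + 12) = -11/(120 + 12) = -11/132 = -11*1/132 = -1/12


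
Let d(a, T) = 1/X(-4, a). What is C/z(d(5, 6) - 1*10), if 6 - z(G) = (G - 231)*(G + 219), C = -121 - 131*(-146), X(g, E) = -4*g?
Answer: 1621760/4298837 ≈ 0.37726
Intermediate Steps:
d(a, T) = 1/16 (d(a, T) = 1/(-4*(-4)) = 1/16)
C = 19005 (C = -121 + 19126 = 19005)
z(G) = 6 - (-231 + G)*(219 + G) (z(G) = 6 - (G - 231)*(G + 219) = 6 - (-231 + G)*(219 + G))
C/z(d(5, 6) - 1*10) = 19005/(50595 - (1/16 - 1*10)² + 12*(1/16 - 1*10)) = 19005/(50595 - (1/16 - 10)² + 12*(1/16 - 10)) = 19005/(50595 - (-159/16)² + 12*(-159/16)) = 19005/(50595 - 1*25281/256 - 477/4) = 19005/(50595 - 25281/256 - 477/4) = 19005/(12896511/256) = 19005*(256/12896511) = 1621760/4298837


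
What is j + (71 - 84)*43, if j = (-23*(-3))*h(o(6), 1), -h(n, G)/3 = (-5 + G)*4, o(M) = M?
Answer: 2753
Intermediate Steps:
h(n, G) = 60 - 12*G (h(n, G) = -3*(-5 + G)*4 = -3*(-20 + 4*G) = 60 - 12*G)
j = 3312 (j = (-23*(-3))*(60 - 12*1) = 69*(60 - 12) = 69*48 = 3312)
j + (71 - 84)*43 = 3312 + (71 - 84)*43 = 3312 - 13*43 = 3312 - 559 = 2753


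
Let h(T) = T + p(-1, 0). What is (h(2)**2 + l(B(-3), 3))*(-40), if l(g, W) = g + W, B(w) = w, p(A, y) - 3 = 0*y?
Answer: -1000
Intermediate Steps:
p(A, y) = 3 (p(A, y) = 3 + 0*y = 3 + 0 = 3)
h(T) = 3 + T (h(T) = T + 3 = 3 + T)
l(g, W) = W + g
(h(2)**2 + l(B(-3), 3))*(-40) = ((3 + 2)**2 + (3 - 3))*(-40) = (5**2 + 0)*(-40) = (25 + 0)*(-40) = 25*(-40) = -1000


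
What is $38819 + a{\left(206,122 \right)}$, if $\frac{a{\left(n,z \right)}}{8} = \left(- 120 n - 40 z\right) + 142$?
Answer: $-196845$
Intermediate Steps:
$a{\left(n,z \right)} = 1136 - 960 n - 320 z$ ($a{\left(n,z \right)} = 8 \left(\left(- 120 n - 40 z\right) + 142\right) = 8 \left(142 - 120 n - 40 z\right) = 1136 - 960 n - 320 z$)
$38819 + a{\left(206,122 \right)} = 38819 - 235664 = -196845$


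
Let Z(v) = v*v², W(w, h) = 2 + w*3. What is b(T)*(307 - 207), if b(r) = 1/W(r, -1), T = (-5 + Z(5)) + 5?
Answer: 100/377 ≈ 0.26525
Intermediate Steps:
W(w, h) = 2 + 3*w
Z(v) = v³
T = 125 (T = (-5 + 5³) + 5 = (-5 + 125) + 5 = 120 + 5 = 125)
b(r) = 1/(2 + 3*r)
b(T)*(307 - 207) = (307 - 207)/(2 + 3*125) = 100/(2 + 375) = 100/377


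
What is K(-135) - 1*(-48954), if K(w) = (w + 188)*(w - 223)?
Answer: 29980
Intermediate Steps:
K(w) = (-223 + w)*(188 + w) (K(w) = (188 + w)*(-223 + w) = (-223 + w)*(188 + w))
K(-135) - 1*(-48954) = (-41924 + (-135)**2 - 35*(-135)) - 1*(-48954) = (-41924 + 18225 + 4725) + 48954 = -18974 + 48954 = 29980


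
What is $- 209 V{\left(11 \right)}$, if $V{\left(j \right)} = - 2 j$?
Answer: $4598$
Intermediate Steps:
$- 209 V{\left(11 \right)} = - 209 \left(\left(-2\right) 11\right) = \left(-209\right) \left(-22\right) = 4598$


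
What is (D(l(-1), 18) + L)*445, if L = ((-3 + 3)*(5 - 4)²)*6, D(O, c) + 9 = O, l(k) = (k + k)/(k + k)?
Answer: -3560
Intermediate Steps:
l(k) = 1 (l(k) = (2*k)/((2*k)) = (2*k)*(1/(2*k)) = 1)
D(O, c) = -9 + O
L = 0 (L = (0*1²)*6 = (0*1)*6 = 0*6 = 0)
(D(l(-1), 18) + L)*445 = ((-9 + 1) + 0)*445 = (-8 + 0)*445 = -8*445 = -3560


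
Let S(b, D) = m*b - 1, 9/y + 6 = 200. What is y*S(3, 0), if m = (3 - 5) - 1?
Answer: -45/97 ≈ -0.46392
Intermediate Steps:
m = -3 (m = -2 - 1 = -3)
y = 9/194 (y = 9/(-6 + 200) = 9/194 ≈ 0.046392)
S(b, D) = -1 - 3*b (S(b, D) = -3*b - 1 = -1 - 3*b)
y*S(3, 0) = 9*(-1 - 3*3)/194 = 9*(-1 - 9)/194 = (9/194)*(-10) = -45/97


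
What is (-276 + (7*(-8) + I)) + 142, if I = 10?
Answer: -180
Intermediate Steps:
(-276 + (7*(-8) + I)) + 142 = (-276 + (7*(-8) + 10)) + 142 = (-276 + (-56 + 10)) + 142 = (-276 - 46) + 142 = -322 + 142 = -180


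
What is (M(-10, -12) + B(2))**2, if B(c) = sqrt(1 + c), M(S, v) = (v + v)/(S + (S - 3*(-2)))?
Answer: 291/49 + 24*sqrt(3)/7 ≈ 11.877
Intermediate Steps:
M(S, v) = 2*v/(6 + 2*S) (M(S, v) = (2*v)/(S + (S + 6)) = (2*v)/(S + (6 + S)) = (2*v)/(6 + 2*S) = 2*v/(6 + 2*S))
(M(-10, -12) + B(2))**2 = (-12/(3 - 10) + sqrt(1 + 2))**2 = (-12/(-7) + sqrt(3))**2 = (-12*(-1/7) + sqrt(3))**2 = (12/7 + sqrt(3))**2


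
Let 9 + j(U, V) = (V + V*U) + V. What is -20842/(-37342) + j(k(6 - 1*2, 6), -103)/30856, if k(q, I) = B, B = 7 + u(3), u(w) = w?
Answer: 298304981/576112376 ≈ 0.51779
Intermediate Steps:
B = 10 (B = 7 + 3 = 10)
k(q, I) = 10
j(U, V) = -9 + 2*V + U*V (j(U, V) = -9 + ((V + V*U) + V) = -9 + ((V + U*V) + V) = -9 + (2*V + U*V) = -9 + 2*V + U*V)
-20842/(-37342) + j(k(6 - 1*2, 6), -103)/30856 = -20842/(-37342) + (-9 + 2*(-103) + 10*(-103))/30856 = -20842*(-1/37342) + (-9 - 206 - 1030)*(1/30856) = 10421/18671 - 1245*1/30856 = 10421/18671 - 1245/30856 = 298304981/576112376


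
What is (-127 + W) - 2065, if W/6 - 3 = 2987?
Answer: 15748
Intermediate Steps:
W = 17940 (W = 18 + 6*2987 = 18 + 17922 = 17940)
(-127 + W) - 2065 = (-127 + 17940) - 2065 = 17813 - 2065 = 15748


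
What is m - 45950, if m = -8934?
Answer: -54884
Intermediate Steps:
m - 45950 = -8934 - 45950 = -54884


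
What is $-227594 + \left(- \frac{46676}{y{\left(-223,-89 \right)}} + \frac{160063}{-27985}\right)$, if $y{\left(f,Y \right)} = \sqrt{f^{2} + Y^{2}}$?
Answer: $- \frac{6369378153}{27985} - \frac{23338 \sqrt{2306}}{5765} \approx -2.2779 \cdot 10^{5}$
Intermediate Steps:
$y{\left(f,Y \right)} = \sqrt{Y^{2} + f^{2}}$
$-227594 + \left(- \frac{46676}{y{\left(-223,-89 \right)}} + \frac{160063}{-27985}\right) = -227594 + \left(- \frac{46676}{\sqrt{\left(-89\right)^{2} + \left(-223\right)^{2}}} + \frac{160063}{-27985}\right) = -227594 + \left(- \frac{46676}{\sqrt{7921 + 49729}} + 160063 \left(- \frac{1}{27985}\right)\right) = -227594 - \left(\frac{160063}{27985} + \frac{46676}{\sqrt{57650}}\right) = -227594 - \left(\frac{160063}{27985} + \frac{46676}{5 \sqrt{2306}}\right) = -227594 - \left(\frac{160063}{27985} + 46676 \frac{\sqrt{2306}}{11530}\right) = -227594 - \left(\frac{160063}{27985} + \frac{23338 \sqrt{2306}}{5765}\right) = - \frac{6369378153}{27985} - \frac{23338 \sqrt{2306}}{5765}$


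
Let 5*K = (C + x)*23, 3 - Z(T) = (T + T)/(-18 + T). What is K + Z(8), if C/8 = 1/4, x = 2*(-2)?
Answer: -23/5 ≈ -4.6000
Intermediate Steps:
x = -4
C = 2 (C = 8/4 = 8*(1/4) = 2)
Z(T) = 3 - 2*T/(-18 + T) (Z(T) = 3 - (T + T)/(-18 + T) = 3 - 2*T/(-18 + T))
K = -46/5 (K = ((2 - 4)*23)/5 = (-2*23)/5 = (1/5)*(-46) = -46/5 ≈ -9.2000)
K + Z(8) = -46/5 + (-54 + 8)/(-18 + 8) = -46/5 - 46/(-10) = -46/5 - 1/10*(-46) = -46/5 + 23/5 = -23/5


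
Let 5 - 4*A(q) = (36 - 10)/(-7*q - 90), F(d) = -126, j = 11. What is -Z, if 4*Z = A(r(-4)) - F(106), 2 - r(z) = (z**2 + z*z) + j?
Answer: -100247/3152 ≈ -31.804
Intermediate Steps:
r(z) = -9 - 2*z**2 (r(z) = 2 - ((z**2 + z*z) + 11) = 2 - ((z**2 + z**2) + 11) = 2 - (2*z**2 + 11) = 2 - (11 + 2*z**2) = 2 + (-11 - 2*z**2) = -9 - 2*z**2)
A(q) = 5/4 - 13/(2*(-90 - 7*q)) (A(q) = 5/4 - (36 - 10)/(4*(-7*q - 90)) = 5/4 - 13/(2*(-90 - 7*q)))
Z = 100247/3152 (Z = (7*(68 + 5*(-9 - 2*(-4)**2))/(4*(90 + 7*(-9 - 2*(-4)**2))) - 1*(-126))/4 = (7*(68 + 5*(-9 - 2*16))/(4*(90 + 7*(-9 - 2*16))) + 126)/4 = (7*(68 + 5*(-9 - 32))/(4*(90 + 7*(-9 - 32))) + 126)/4 = (7*(68 + 5*(-41))/(4*(90 + 7*(-41))) + 126)/4 = (7*(68 - 205)/(4*(90 - 287)) + 126)/4 = ((7/4)*(-137)/(-197) + 126)/4 = ((7/4)*(-1/197)*(-137) + 126)/4 = (959/788 + 126)/4 = (1/4)*(100247/788) = 100247/3152 ≈ 31.804)
-Z = -1*100247/3152 = -100247/3152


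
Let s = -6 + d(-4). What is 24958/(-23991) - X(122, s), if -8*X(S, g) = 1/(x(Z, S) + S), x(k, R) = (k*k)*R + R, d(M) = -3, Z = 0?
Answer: -48694025/46830432 ≈ -1.0398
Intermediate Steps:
x(k, R) = R + R*k² (x(k, R) = k²*R + R = R*k² + R = R + R*k²)
s = -9 (s = -6 - 3 = -9)
X(S, g) = -1/(16*S) (X(S, g) = -1/(8*(S*(1 + 0²) + S)) = -1/(8*(S*(1 + 0) + S)) = -1/(8*(S*1 + S)) = -1/(8*(S + S)) = -1/(2*S)/8 = -1/(16*S))
24958/(-23991) - X(122, s) = 24958/(-23991) - (-1)/(16*122) = 24958*(-1/23991) - (-1)/(16*122) = -24958/23991 - 1*(-1/1952) = -24958/23991 + 1/1952 = -48694025/46830432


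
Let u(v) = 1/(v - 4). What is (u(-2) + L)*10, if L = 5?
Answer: 145/3 ≈ 48.333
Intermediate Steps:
u(v) = 1/(-4 + v)
(u(-2) + L)*10 = (1/(-4 - 2) + 5)*10 = (1/(-6) + 5)*10 = (-⅙ + 5)*10 = (29/6)*10 = 145/3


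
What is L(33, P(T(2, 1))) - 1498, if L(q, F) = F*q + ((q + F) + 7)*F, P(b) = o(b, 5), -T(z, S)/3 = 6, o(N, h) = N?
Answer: -2488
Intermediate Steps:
T(z, S) = -18 (T(z, S) = -3*6 = -18)
P(b) = b
L(q, F) = F*q + F*(7 + F + q) (L(q, F) = F*q + ((F + q) + 7)*F = F*q + (7 + F + q)*F = F*q + F*(7 + F + q))
L(33, P(T(2, 1))) - 1498 = -18*(7 - 18 + 2*33) - 1498 = -18*(7 - 18 + 66) - 1498 = -18*55 - 1498 = -990 - 1498 = -2488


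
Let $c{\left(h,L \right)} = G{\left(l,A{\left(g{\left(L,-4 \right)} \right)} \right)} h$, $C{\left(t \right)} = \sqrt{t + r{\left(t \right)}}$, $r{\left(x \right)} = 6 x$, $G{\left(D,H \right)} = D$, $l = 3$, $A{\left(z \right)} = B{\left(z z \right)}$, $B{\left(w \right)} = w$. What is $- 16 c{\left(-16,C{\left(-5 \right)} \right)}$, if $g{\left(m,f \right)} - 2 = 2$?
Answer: $768$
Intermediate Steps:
$g{\left(m,f \right)} = 4$ ($g{\left(m,f \right)} = 2 + 2 = 4$)
$A{\left(z \right)} = z^{2}$ ($A{\left(z \right)} = z z = z^{2}$)
$C{\left(t \right)} = \sqrt{7} \sqrt{t}$ ($C{\left(t \right)} = \sqrt{t + 6 t} = \sqrt{7 t} = \sqrt{7} \sqrt{t}$)
$c{\left(h,L \right)} = 3 h$
$- 16 c{\left(-16,C{\left(-5 \right)} \right)} = - 16 \cdot 3 \left(-16\right) = \left(-16\right) \left(-48\right) = 768$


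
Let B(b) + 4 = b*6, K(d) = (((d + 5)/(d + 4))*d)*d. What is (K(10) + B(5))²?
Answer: 868624/49 ≈ 17727.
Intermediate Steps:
K(d) = d²*(5 + d)/(4 + d) (K(d) = (((5 + d)/(4 + d))*d)*d = (d*(5 + d)/(4 + d))*d = d²*(5 + d)/(4 + d))
B(b) = -4 + 6*b (B(b) = -4 + b*6 = -4 + 6*b)
(K(10) + B(5))² = (10²*(5 + 10)/(4 + 10) + (-4 + 6*5))² = (100*15/14 + (-4 + 30))² = (100*(1/14)*15 + 26)² = (750/7 + 26)² = (932/7)² = 868624/49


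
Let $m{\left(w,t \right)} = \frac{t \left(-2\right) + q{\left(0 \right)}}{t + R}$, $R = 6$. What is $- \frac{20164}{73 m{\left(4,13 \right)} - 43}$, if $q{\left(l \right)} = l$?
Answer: $\frac{383116}{2715} \approx 141.11$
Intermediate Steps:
$m{\left(w,t \right)} = - \frac{2 t}{6 + t}$ ($m{\left(w,t \right)} = \frac{t \left(-2\right) + 0}{t + 6} = \frac{- 2 t + 0}{6 + t} = \frac{\left(-2\right) t}{6 + t} = - \frac{2 t}{6 + t}$)
$- \frac{20164}{73 m{\left(4,13 \right)} - 43} = - \frac{20164}{73 \left(\left(-2\right) 13 \frac{1}{6 + 13}\right) - 43} = - \frac{20164}{73 \left(\left(-2\right) 13 \cdot \frac{1}{19}\right) - 43} = - \frac{20164}{73 \left(- \frac{26}{19}\right) - 43} = - \frac{20164}{- \frac{1898}{19} - 43} = - \frac{20164}{- \frac{2715}{19}} = \left(-20164\right) \left(- \frac{19}{2715}\right) = \frac{383116}{2715}$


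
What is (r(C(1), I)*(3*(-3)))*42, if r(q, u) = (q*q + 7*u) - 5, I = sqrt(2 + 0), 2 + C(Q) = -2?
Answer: -4158 - 2646*sqrt(2) ≈ -7900.0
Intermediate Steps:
C(Q) = -4 (C(Q) = -2 - 2 = -4)
I = sqrt(2) ≈ 1.4142
r(q, u) = -5 + q**2 + 7*u (r(q, u) = (q**2 + 7*u) - 5 = -5 + q**2 + 7*u)
(r(C(1), I)*(3*(-3)))*42 = ((-5 + (-4)**2 + 7*sqrt(2))*(3*(-3)))*42 = ((-5 + 16 + 7*sqrt(2))*(-9))*42 = ((11 + 7*sqrt(2))*(-9))*42 = (-99 - 63*sqrt(2))*42 = -4158 - 2646*sqrt(2)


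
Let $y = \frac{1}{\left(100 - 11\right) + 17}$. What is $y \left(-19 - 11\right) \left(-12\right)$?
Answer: $\frac{180}{53} \approx 3.3962$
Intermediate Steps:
$y = \frac{1}{106}$ ($y = \frac{1}{89 + 17} = \frac{1}{106} \approx 0.009434$)
$y \left(-19 - 11\right) \left(-12\right) = \frac{\left(-19 - 11\right) \left(-12\right)}{106} = \frac{\left(-30\right) \left(-12\right)}{106} = \frac{1}{106} \cdot 360 = \frac{180}{53}$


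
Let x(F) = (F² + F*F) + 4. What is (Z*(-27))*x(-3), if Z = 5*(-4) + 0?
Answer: 11880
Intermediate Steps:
Z = -20 (Z = -20 + 0 = -20)
x(F) = 4 + 2*F² (x(F) = (F² + F²) + 4 = 2*F² + 4 = 4 + 2*F²)
(Z*(-27))*x(-3) = (-20*(-27))*(4 + 2*(-3)²) = 540*(4 + 2*9) = 540*(4 + 18) = 540*22 = 11880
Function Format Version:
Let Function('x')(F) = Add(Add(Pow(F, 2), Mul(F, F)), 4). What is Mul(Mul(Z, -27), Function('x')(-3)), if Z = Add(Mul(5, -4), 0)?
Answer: 11880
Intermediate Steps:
Z = -20 (Z = Add(-20, 0) = -20)
Function('x')(F) = Add(4, Mul(2, Pow(F, 2))) (Function('x')(F) = Add(Add(Pow(F, 2), Pow(F, 2)), 4) = Add(Mul(2, Pow(F, 2)), 4) = Add(4, Mul(2, Pow(F, 2))))
Mul(Mul(Z, -27), Function('x')(-3)) = Mul(Mul(-20, -27), Add(4, Mul(2, Pow(-3, 2)))) = Mul(540, Add(4, Mul(2, 9))) = Mul(540, Add(4, 18)) = Mul(540, 22) = 11880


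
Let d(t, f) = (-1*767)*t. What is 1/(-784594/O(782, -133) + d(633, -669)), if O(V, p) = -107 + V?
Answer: -675/328504519 ≈ -2.0548e-6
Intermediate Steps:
d(t, f) = -767*t
1/(-784594/O(782, -133) + d(633, -669)) = 1/(-784594/(-107 + 782) - 767*633) = 1/(-784594/675 - 485511) = 1/(-328504519/675) = -675/328504519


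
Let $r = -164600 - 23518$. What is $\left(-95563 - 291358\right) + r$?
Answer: $-575039$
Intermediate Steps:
$r = -188118$ ($r = -164600 - 23518 = -188118$)
$\left(-95563 - 291358\right) + r = \left(-95563 - 291358\right) - 188118 = -386921 - 188118 = -575039$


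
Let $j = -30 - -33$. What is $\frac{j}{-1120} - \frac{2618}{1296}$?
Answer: $- \frac{183503}{90720} \approx -2.0227$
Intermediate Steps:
$j = 3$ ($j = -30 + 33 = 3$)
$\frac{j}{-1120} - \frac{2618}{1296} = \frac{3}{-1120} - \frac{2618}{1296} = 3 \left(- \frac{1}{1120}\right) - \frac{1309}{648} = - \frac{3}{1120} - \frac{1309}{648} = - \frac{183503}{90720}$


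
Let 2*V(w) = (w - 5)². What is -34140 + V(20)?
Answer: -68055/2 ≈ -34028.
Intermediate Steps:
V(w) = (-5 + w)²/2 (V(w) = (w - 5)²/2 = (-5 + w)²/2)
-34140 + V(20) = -34140 + (-5 + 20)²/2 = -34140 + (½)*15² = -34140 + (½)*225 = -34140 + 225/2 = -68055/2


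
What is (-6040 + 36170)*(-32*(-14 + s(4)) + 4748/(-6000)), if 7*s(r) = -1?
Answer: 14292740983/1050 ≈ 1.3612e+7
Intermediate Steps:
s(r) = -1/7 (s(r) = (1/7)*(-1) = -1/7)
(-6040 + 36170)*(-32*(-14 + s(4)) + 4748/(-6000)) = (-6040 + 36170)*(-32*(-14 - 1/7) + 4748/(-6000)) = 30130*(-32*(-99/7) + 4748*(-1/6000)) = 30130*(3168/7 - 1187/1500) = 30130*(4743691/10500) = 14292740983/1050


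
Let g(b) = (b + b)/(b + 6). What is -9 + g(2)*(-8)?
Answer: -13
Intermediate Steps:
g(b) = 2*b/(6 + b) (g(b) = (2*b)/(6 + b) = 2*b/(6 + b))
-9 + g(2)*(-8) = -9 + (2*2/(6 + 2))*(-8) = -9 + (2*2/8)*(-8) = -9 + (2*2*(⅛))*(-8) = -9 + (½)*(-8) = -9 - 4 = -13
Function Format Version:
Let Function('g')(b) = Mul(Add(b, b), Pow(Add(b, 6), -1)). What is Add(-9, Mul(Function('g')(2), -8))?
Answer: -13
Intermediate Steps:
Function('g')(b) = Mul(2, b, Pow(Add(6, b), -1)) (Function('g')(b) = Mul(Mul(2, b), Pow(Add(6, b), -1)) = Mul(2, b, Pow(Add(6, b), -1)))
Add(-9, Mul(Function('g')(2), -8)) = Add(-9, Mul(Mul(2, 2, Pow(Add(6, 2), -1)), -8)) = Add(-9, Mul(Mul(2, 2, Pow(8, -1)), -8)) = Add(-9, Mul(Mul(2, 2, Rational(1, 8)), -8)) = Add(-9, Mul(Rational(1, 2), -8)) = Add(-9, -4) = -13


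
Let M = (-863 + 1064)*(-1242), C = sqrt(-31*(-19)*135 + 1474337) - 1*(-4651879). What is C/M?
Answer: -4651879/249642 - sqrt(388463)/124821 ≈ -18.639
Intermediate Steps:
C = 4651879 + 2*sqrt(388463) (C = sqrt(589*135 + 1474337) + 4651879 = sqrt(79515 + 1474337) + 4651879 = sqrt(1553852) + 4651879 = 2*sqrt(388463) + 4651879 = 4651879 + 2*sqrt(388463) ≈ 4.6531e+6)
M = -249642 (M = 201*(-1242) = -249642)
C/M = (4651879 + 2*sqrt(388463))/(-249642) = (4651879 + 2*sqrt(388463))*(-1/249642) = -4651879/249642 - sqrt(388463)/124821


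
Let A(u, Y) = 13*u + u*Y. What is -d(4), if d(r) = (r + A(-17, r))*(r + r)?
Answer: 2280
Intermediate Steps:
A(u, Y) = 13*u + Y*u
d(r) = 2*r*(-221 - 16*r) (d(r) = (r - 17*(13 + r))*(r + r) = (r + (-221 - 17*r))*(2*r) = (-221 - 16*r)*(2*r) = 2*r*(-221 - 16*r))
-d(4) = -2*4*(-221 - 16*4) = -2*4*(-221 - 64) = -2*4*(-285) = -1*(-2280) = 2280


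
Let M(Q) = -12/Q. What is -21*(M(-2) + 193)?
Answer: -4179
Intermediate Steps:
-21*(M(-2) + 193) = -21*(-12/(-2) + 193) = -21*(-12*(-1/2) + 193) = -21*(6 + 193) = -21*199 = -4179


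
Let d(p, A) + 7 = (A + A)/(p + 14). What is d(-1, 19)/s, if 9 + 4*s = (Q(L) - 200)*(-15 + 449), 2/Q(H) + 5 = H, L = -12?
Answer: 3604/19196073 ≈ 0.00018775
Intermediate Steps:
d(p, A) = -7 + 2*A/(14 + p) (d(p, A) = -7 + (A + A)/(p + 14) = -7 + (2*A)/(14 + p) = -7 + 2*A/(14 + p))
Q(H) = 2/(-5 + H)
s = -1476621/68 (s = -9/4 + ((2/(-5 - 12) - 200)*(-15 + 449))/4 = -9/4 + ((2/(-17) - 200)*434)/4 = -9/4 + ((2*(-1/17) - 200)*434)/4 = -9/4 + ((-2/17 - 200)*434)/4 = -9/4 + (-3402/17*434)/4 = -9/4 + (¼)*(-1476468/17) = -9/4 - 369117/17 = -1476621/68 ≈ -21715.)
d(-1, 19)/s = ((-98 - 7*(-1) + 2*19)/(14 - 1))/(-1476621/68) = ((-98 + 7 + 38)/13)*(-68/1476621) = ((1/13)*(-53))*(-68/1476621) = -53/13*(-68/1476621) = 3604/19196073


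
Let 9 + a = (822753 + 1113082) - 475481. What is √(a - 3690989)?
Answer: 2*I*√557661 ≈ 1493.5*I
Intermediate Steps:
a = 1460345 (a = -9 + ((822753 + 1113082) - 475481) = -9 + (1935835 - 475481) = -9 + 1460354 = 1460345)
√(a - 3690989) = √(1460345 - 3690989) = √(-2230644) = 2*I*√557661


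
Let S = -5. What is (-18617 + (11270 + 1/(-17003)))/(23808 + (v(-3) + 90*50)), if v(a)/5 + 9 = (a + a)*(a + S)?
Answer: -124921042/484636509 ≈ -0.25776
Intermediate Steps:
v(a) = -45 + 10*a*(-5 + a) (v(a) = -45 + 5*((a + a)*(a - 5)) = -45 + 5*((2*a)*(-5 + a)) = -45 + 5*(2*a*(-5 + a)) = -45 + 10*a*(-5 + a))
(-18617 + (11270 + 1/(-17003)))/(23808 + (v(-3) + 90*50)) = (-18617 + (11270 + 1/(-17003)))/(23808 + ((-45 - 50*(-3) + 10*(-3)²) + 90*50)) = (-18617 + (11270 - 1/17003))/(23808 + ((-45 + 150 + 10*9) + 4500)) = (-18617 + 191623809/17003)/(23808 + ((-45 + 150 + 90) + 4500)) = -124921042/(17003*(23808 + (195 + 4500))) = -124921042/(17003*(23808 + 4695)) = -124921042/17003/28503 = -124921042/17003*1/28503 = -124921042/484636509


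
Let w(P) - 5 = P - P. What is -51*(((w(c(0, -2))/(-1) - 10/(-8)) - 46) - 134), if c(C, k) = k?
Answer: 37485/4 ≈ 9371.3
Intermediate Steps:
w(P) = 5 (w(P) = 5 + (P - P) = 5 + 0 = 5)
-51*(((w(c(0, -2))/(-1) - 10/(-8)) - 46) - 134) = -51*(((5/(-1) - 10/(-8)) - 46) - 134) = -51*(((5*(-1) - 10*(-1/8)) - 46) - 134) = -51*(((-5 + 5/4) - 46) - 134) = -51*((-15/4 - 46) - 134) = -51*(-199/4 - 134) = -51*(-735/4) = 37485/4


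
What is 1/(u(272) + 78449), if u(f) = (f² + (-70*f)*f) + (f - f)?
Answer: -1/5026447 ≈ -1.9895e-7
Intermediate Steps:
u(f) = -69*f² (u(f) = (f² - 70*f²) + 0 = -69*f² + 0 = -69*f²)
1/(u(272) + 78449) = 1/(-69*272² + 78449) = 1/(-69*73984 + 78449) = 1/(-5104896 + 78449) = 1/(-5026447) = -1/5026447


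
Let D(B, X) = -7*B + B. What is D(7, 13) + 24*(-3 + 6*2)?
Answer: 174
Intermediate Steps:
D(B, X) = -6*B
D(7, 13) + 24*(-3 + 6*2) = -6*7 + 24*(-3 + 6*2) = -42 + 24*(-3 + 12) = -42 + 24*9 = -42 + 216 = 174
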